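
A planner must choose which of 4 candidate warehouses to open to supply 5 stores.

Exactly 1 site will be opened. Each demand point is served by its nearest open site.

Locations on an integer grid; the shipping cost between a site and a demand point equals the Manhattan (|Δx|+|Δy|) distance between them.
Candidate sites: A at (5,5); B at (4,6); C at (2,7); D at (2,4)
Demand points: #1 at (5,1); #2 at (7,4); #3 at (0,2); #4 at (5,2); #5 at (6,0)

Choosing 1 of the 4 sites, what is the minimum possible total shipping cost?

24

Open {A}.
  #1→A 4, #2→A 3, #3→A 8, #4→A 3, #5→A 6  ⇒ total 24.
Compare {D}: total 28.
Compare {B}: total 32.
No size-1 selection does better; minimum is 24.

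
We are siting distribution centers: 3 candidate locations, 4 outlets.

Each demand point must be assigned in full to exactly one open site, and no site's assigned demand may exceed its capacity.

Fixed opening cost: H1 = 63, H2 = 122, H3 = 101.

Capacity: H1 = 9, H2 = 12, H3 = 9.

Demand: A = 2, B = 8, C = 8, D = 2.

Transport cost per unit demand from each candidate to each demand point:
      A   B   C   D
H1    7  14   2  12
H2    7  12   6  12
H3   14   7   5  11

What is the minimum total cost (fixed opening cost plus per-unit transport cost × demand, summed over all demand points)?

Open {H1, H2}; cheapest assignment that respects the capacities:
  H1 (cap 9, load 8): C — cost 8×2 = 16
  H2 (cap 12, load 12): A, B, D — cost 2×7 + 8×12 + 2×12 = 134
  Shipping 150, fixed 185 → total 335.
  Any other capacity-feasible assignment to {H1, H2} ships for at least 150.
Compare {H2, H3}: its best feasible assignment gives total 365.
Compare {H1, H2, H3}: its best feasible assignment gives total 396.
Every other set of open sites that can feasibly serve all demand totals ≥ 365 even under its best assignment. Minimum: 335.

335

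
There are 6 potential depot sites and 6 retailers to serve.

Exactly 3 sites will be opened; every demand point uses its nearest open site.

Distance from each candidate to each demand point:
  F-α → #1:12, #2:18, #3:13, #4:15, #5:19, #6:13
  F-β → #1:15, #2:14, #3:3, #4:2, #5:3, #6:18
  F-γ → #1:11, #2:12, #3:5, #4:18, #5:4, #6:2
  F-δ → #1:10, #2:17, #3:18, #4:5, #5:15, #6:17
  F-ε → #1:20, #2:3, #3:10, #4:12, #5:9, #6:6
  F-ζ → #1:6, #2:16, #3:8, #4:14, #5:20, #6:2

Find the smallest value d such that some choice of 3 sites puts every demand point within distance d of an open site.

6

Open {F-β, F-ε, F-ζ}.
  Farthest demand point is #1 at distance 6 (to F-ζ); all others are ≤ 6.
With {F-δ, F-ε, F-ζ} the worst case is 9.
With {F-α, F-δ, F-ε} the worst case is 10.
No size-3 selection achieves below 6.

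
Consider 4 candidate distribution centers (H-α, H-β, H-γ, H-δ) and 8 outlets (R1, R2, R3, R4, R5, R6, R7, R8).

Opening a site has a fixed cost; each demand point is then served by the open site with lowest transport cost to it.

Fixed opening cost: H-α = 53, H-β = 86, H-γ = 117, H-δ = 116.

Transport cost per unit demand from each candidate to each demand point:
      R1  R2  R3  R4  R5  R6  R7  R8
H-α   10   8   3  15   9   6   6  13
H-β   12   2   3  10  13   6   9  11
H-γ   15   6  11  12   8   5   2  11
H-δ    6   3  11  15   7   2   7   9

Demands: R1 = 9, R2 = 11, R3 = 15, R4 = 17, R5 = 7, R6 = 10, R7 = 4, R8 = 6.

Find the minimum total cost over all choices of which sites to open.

Open {H-β, H-δ}: assign each demand point to its cheapest open site.
  R1→H-δ 9×6=54, R2→H-β 11×2=22, R3→H-β 15×3=45, R4→H-β 17×10=170, R5→H-δ 7×7=49, R6→H-δ 10×2=20, R7→H-δ 4×7=28, R8→H-δ 6×9=54
  transport cost 442, fixed 202 → total 644.
Compare {H-α, H-β}: transport cost 540 + fixed 139 = 679.
Compare {H-β}: transport cost 598 + fixed 86 = 684.
Compare {H-α, H-β, H-δ}: transport cost 438 + fixed 255 = 693.
All other subsets cost ≥ 679. Minimum total cost: 644.

644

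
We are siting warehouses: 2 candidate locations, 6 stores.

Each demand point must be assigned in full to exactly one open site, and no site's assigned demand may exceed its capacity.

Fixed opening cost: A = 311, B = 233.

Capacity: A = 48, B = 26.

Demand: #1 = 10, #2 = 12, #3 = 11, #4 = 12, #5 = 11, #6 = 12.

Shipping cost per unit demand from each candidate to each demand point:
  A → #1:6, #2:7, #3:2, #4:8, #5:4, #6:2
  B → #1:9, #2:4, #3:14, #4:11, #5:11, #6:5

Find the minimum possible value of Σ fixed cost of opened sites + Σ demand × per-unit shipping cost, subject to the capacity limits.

Open {A, B}; cheapest assignment that respects the capacities:
  A (cap 48, load 46): #3, #4, #5, #6 — cost 11×2 + 12×8 + 11×4 + 12×2 = 186
  B (cap 26, load 22): #1, #2 — cost 10×9 + 12×4 = 138
  Shipping 324, fixed 544 → total 868.
  Any other capacity-feasible assignment to {A, B} ships for at least 324.
Total demand is 68 and no other set of sites has combined capacity ≥ 68, so {A, B} is the only feasible choice of open sites. Minimum: 868.

868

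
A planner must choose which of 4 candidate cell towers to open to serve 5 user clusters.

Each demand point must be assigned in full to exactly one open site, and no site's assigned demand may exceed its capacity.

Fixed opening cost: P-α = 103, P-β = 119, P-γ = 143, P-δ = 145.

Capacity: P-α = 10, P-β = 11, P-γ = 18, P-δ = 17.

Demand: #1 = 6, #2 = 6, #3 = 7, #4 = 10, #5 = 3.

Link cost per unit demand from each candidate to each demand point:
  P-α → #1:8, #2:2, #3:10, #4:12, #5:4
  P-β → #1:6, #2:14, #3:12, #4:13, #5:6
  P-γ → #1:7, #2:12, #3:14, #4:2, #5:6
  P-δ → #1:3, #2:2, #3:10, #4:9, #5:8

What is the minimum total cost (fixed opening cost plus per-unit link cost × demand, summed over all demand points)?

Open {P-γ, P-δ}; cheapest assignment that respects the capacities:
  P-γ (cap 18, load 16): #1, #4 — cost 6×7 + 10×2 = 62
  P-δ (cap 17, load 16): #2, #3, #5 — cost 6×2 + 7×10 + 3×8 = 106
  Shipping 168, fixed 288 → total 456.
  Any other capacity-feasible assignment to {P-γ, P-δ} ships for at least 168.
Compare {P-α, P-γ, P-δ}: its best feasible assignment gives total 523.
Compare {P-α, P-β, P-γ}: its best feasible assignment gives total 535.
Every other set of open sites that can feasibly serve all demand totals ≥ 523 even under its best assignment. Minimum: 456.

456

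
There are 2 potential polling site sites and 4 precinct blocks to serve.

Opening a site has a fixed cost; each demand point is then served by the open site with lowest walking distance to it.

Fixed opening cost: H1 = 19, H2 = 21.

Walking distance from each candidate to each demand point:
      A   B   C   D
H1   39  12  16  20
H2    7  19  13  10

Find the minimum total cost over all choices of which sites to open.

Open {H2}: assign each demand point to its cheapest open site.
  A→H2 7, B→H2 19, C→H2 13, D→H2 10
  walking distance 49, fixed 21 → total 70.
Compare {H1, H2}: walking distance 42 + fixed 40 = 82.
Compare {H1}: walking distance 87 + fixed 19 = 106.

70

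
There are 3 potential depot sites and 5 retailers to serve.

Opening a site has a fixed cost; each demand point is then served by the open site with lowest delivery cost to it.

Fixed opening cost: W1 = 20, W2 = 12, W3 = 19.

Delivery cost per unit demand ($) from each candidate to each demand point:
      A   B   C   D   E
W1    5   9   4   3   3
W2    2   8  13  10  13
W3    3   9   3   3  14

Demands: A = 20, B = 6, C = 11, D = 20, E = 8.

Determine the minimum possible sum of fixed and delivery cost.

Open {W1, W2}: assign each demand point to its cheapest open site.
  A→W2 20×2=40, B→W2 6×8=48, C→W1 11×4=44, D→W1 20×3=60, E→W1 8×3=24
  delivery cost 216, fixed 32 → total 248.
Compare {W1, W2, W3}: delivery cost 205 + fixed 51 = 256.
Compare {W1, W3}: delivery cost 231 + fixed 39 = 270.
Compare {W1}: delivery cost 282 + fixed 20 = 302.
All other subsets cost ≥ 256. Minimum total cost: 248.

248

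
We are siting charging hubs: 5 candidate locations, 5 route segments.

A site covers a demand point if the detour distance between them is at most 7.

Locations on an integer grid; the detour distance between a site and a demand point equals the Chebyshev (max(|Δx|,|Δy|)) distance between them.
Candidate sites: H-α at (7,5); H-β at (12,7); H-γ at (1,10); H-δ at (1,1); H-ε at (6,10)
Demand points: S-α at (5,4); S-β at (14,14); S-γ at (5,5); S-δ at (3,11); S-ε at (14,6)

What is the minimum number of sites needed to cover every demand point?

2

Coverage sets (demand points within 7 of each site):
  H-α: {S-α, S-γ, S-δ, S-ε}
  H-β: {S-α, S-β, S-γ, S-ε}
  H-γ: {S-α, S-γ, S-δ}
  H-δ: {S-α, S-γ}
  H-ε: {S-α, S-γ, S-δ}
No single site covers all 5 demand points.
But {H-α, H-β} covers everything, so the minimum is 2.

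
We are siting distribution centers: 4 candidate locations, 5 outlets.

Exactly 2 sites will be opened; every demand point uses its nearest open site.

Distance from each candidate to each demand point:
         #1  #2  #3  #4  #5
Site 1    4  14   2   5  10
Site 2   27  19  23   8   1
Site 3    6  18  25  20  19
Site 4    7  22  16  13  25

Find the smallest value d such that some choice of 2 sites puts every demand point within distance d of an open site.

14

Open {Site 1, Site 2}.
  Farthest demand point is #2 at distance 14 (to Site 1); all others are ≤ 14.
With {Site 1, Site 3} the worst case is 14.
With {Site 1, Site 4} the worst case is 14.
No size-2 selection achieves below 14.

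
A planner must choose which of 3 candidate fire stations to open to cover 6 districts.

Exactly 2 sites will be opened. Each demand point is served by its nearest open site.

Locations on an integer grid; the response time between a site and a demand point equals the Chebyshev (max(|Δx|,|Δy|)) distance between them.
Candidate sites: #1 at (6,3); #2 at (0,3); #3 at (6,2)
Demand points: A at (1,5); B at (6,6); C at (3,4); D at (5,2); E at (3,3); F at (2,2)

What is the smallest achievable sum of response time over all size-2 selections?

Open {#1, #2}.
  A→#2 2, B→#1 3, C→#1 3, D→#1 1, E→#1 3, F→#2 2  ⇒ total 14.
Compare {#2, #3}: total 15.
Compare {#1, #3}: total 19.

14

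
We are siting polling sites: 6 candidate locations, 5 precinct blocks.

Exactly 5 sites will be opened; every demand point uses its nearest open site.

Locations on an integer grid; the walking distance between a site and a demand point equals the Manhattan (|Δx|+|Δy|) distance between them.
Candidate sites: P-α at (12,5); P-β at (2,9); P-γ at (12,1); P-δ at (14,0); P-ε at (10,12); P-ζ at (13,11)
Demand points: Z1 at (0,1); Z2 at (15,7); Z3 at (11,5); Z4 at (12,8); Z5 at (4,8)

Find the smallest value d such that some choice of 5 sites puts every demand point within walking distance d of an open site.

10

Open {P-α, P-β, P-γ, P-δ, P-ε}.
  Farthest demand point is Z1 at walking distance 10 (to P-β); all others are ≤ 10.
With {P-α, P-β, P-γ, P-δ, P-ζ} the worst case is 10.
With {P-α, P-β, P-γ, P-ε, P-ζ} the worst case is 10.
No size-5 selection achieves below 10.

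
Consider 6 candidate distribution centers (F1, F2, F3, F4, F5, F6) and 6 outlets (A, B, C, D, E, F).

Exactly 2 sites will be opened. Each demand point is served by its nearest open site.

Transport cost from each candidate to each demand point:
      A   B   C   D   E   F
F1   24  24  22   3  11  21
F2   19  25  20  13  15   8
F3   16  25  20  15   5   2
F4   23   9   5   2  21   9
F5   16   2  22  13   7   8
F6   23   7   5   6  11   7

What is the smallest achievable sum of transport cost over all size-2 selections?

39

Open {F3, F4}.
  A→F3 16, B→F4 9, C→F4 5, D→F4 2, E→F3 5, F→F3 2  ⇒ total 39.
Compare {F4, F5}: total 40.
Compare {F3, F6}: total 41.
No size-2 selection does better; minimum is 39.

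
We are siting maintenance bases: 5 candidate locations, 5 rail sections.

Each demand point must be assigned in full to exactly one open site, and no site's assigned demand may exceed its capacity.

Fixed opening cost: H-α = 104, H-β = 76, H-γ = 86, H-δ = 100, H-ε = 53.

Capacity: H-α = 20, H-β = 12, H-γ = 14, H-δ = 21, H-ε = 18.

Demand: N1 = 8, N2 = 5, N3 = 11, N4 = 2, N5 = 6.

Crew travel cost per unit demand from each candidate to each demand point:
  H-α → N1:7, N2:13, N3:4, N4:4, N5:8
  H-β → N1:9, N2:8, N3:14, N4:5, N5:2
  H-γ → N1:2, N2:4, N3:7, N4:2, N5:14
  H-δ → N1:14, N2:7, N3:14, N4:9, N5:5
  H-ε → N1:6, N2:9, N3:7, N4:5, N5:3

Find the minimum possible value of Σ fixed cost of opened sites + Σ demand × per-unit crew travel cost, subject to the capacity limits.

Open {H-α, H-γ}; cheapest assignment that respects the capacities:
  H-α (cap 20, load 19): N3, N4, N5 — cost 11×4 + 2×4 + 6×8 = 100
  H-γ (cap 14, load 13): N1, N2 — cost 8×2 + 5×4 = 36
  Shipping 136, fixed 190 → total 326.
  Any other capacity-feasible assignment to {H-α, H-γ} ships for at least 136.
Compare {H-α, H-ε}: its best feasible assignment gives total 330.
Compare {H-α, H-γ, H-ε}: its best feasible assignment gives total 349.
Every other set of open sites that can feasibly serve all demand totals ≥ 330 even under its best assignment. Minimum: 326.

326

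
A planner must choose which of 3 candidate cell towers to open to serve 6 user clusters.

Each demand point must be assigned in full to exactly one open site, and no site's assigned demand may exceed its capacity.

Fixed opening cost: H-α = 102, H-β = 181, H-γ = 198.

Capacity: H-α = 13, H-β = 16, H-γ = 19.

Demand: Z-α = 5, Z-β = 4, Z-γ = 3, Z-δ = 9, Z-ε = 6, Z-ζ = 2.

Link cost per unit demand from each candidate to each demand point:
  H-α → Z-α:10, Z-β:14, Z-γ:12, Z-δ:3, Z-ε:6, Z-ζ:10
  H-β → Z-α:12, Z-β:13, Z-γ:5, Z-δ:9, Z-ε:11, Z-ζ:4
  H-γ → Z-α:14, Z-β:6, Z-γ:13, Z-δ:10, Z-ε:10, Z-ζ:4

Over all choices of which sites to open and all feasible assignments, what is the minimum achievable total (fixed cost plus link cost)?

Open {H-α, H-β}; cheapest assignment that respects the capacities:
  H-α (cap 13, load 13): Z-β, Z-δ — cost 4×14 + 9×3 = 83
  H-β (cap 16, load 16): Z-α, Z-γ, Z-ε, Z-ζ — cost 5×12 + 3×5 + 6×11 + 2×4 = 149
  Shipping 232, fixed 283 → total 515.
  Any other capacity-feasible assignment to {H-α, H-β} ships for at least 232.
Compare {H-α, H-γ}: its best feasible assignment gives total 525.
Compare {H-β, H-γ}: its best feasible assignment gives total 636.
Every other set of open sites that can feasibly serve all demand totals ≥ 525 even under its best assignment. Minimum: 515.

515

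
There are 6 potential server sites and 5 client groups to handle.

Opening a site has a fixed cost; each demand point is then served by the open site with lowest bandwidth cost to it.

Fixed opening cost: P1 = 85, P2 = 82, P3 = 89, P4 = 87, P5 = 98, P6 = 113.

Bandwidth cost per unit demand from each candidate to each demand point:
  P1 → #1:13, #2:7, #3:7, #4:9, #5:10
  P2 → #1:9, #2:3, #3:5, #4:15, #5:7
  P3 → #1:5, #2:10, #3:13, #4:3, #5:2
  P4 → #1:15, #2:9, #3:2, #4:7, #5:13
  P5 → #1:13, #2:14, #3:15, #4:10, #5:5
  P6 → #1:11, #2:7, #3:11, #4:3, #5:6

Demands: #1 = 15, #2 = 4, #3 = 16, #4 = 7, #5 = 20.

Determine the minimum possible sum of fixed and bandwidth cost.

380

Open {P3, P4}: assign each demand point to its cheapest open site.
  #1→P3 15×5=75, #2→P4 4×9=36, #3→P4 16×2=32, #4→P3 7×3=21, #5→P3 20×2=40
  bandwidth cost 204, fixed 176 → total 380.
Compare {P2, P3}: bandwidth cost 228 + fixed 171 = 399.
Compare {P2, P3, P4}: bandwidth cost 180 + fixed 258 = 438.
Compare {P1, P3}: bandwidth cost 276 + fixed 174 = 450.
All other subsets cost ≥ 399. Minimum total cost: 380.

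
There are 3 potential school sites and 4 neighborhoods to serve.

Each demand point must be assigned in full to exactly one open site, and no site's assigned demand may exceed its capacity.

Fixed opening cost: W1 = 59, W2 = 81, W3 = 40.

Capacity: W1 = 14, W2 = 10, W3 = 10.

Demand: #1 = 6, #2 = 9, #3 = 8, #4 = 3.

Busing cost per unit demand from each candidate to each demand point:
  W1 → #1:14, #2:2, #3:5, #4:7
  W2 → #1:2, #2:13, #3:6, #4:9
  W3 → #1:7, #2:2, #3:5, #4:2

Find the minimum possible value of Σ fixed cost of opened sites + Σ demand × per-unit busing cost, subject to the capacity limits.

271

Open {W1, W2, W3}; cheapest assignment that respects the capacities:
  W1 (cap 14, load 12): #2, #4 — cost 9×2 + 3×7 = 39
  W2 (cap 10, load 6): #1 — cost 6×2 = 12
  W3 (cap 10, load 8): #3 — cost 8×5 = 40
  Shipping 91, fixed 180 → total 271.
  Any other capacity-feasible assignment to {W1, W2, W3} ships for at least 91.
Total demand is 26 and no other set of sites has combined capacity ≥ 26, so {W1, W2, W3} is the only feasible choice of open sites. Minimum: 271.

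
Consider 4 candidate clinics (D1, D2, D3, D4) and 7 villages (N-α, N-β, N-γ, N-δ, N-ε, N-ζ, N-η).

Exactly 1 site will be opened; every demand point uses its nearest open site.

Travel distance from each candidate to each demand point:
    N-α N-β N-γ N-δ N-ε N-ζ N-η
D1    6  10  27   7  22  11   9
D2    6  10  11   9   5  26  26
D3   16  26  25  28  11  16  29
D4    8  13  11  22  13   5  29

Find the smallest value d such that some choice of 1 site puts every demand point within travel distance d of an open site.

Open {D2}.
  Farthest demand point is N-ζ at travel distance 26 (to D2); all others are ≤ 26.
With {D1} the worst case is 27.
With {D3} the worst case is 29.
No size-1 selection achieves below 26.

26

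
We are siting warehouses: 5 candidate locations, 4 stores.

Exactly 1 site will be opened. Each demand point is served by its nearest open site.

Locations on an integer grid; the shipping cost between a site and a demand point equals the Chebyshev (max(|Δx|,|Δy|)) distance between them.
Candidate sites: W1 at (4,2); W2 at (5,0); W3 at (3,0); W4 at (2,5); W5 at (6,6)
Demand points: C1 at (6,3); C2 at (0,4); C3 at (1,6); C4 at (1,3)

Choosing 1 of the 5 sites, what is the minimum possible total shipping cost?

9

Open {W4}.
  C1→W4 4, C2→W4 2, C3→W4 1, C4→W4 2  ⇒ total 9.
Compare {W1}: total 13.
Compare {W3}: total 16.
No size-1 selection does better; minimum is 9.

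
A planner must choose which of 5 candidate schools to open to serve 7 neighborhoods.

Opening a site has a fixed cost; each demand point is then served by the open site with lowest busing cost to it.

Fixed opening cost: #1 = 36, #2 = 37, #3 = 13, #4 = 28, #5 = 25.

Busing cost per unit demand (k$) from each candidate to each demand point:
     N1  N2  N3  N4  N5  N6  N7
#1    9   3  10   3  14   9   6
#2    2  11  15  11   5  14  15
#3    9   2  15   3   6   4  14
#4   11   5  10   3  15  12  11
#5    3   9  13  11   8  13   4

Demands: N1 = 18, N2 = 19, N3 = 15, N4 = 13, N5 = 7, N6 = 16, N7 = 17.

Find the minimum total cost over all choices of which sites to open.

Open {#3, #4, #5}: assign each demand point to its cheapest open site.
  N1→#5 18×3=54, N2→#3 19×2=38, N3→#4 15×10=150, N4→#3 13×3=39, N5→#3 7×6=42, N6→#3 16×4=64, N7→#5 17×4=68
  busing cost 455, fixed 66 → total 521.
Compare {#1, #3, #5}: busing cost 455 + fixed 74 = 529.
Compare {#2, #3, #4, #5}: busing cost 430 + fixed 103 = 533.
Compare {#3, #5}: busing cost 500 + fixed 38 = 538.
All other subsets cost ≥ 529. Minimum total cost: 521.

521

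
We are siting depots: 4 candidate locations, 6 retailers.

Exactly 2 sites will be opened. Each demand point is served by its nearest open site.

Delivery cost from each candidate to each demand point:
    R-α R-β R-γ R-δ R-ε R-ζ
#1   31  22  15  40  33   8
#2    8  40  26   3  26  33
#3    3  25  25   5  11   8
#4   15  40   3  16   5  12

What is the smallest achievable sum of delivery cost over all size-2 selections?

49

Open {#3, #4}.
  R-α→#3 3, R-β→#3 25, R-γ→#4 3, R-δ→#3 5, R-ε→#4 5, R-ζ→#3 8  ⇒ total 49.
Compare {#1, #3}: total 64.
Compare {#1, #4}: total 69.
No size-2 selection does better; minimum is 49.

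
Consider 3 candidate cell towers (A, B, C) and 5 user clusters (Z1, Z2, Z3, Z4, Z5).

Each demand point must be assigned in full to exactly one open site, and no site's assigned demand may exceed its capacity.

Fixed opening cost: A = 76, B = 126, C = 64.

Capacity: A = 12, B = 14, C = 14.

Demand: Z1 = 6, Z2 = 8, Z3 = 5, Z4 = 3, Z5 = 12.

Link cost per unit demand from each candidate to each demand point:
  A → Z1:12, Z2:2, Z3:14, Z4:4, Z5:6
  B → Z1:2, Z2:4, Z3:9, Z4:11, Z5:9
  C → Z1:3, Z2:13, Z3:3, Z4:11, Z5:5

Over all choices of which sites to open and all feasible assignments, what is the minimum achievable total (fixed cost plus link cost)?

Open {A, B, C}; cheapest assignment that respects the capacities:
  A (cap 12, load 11): Z2, Z4 — cost 8×2 + 3×4 = 28
  B (cap 14, load 11): Z1, Z3 — cost 6×2 + 5×9 = 57
  C (cap 14, load 12): Z5 — cost 12×5 = 60
  Shipping 145, fixed 266 → total 411.
  Any other capacity-feasible assignment to {A, B, C} ships for at least 145.
Total demand is 34 and no other set of sites has combined capacity ≥ 34, so {A, B, C} is the only feasible choice of open sites. Minimum: 411.

411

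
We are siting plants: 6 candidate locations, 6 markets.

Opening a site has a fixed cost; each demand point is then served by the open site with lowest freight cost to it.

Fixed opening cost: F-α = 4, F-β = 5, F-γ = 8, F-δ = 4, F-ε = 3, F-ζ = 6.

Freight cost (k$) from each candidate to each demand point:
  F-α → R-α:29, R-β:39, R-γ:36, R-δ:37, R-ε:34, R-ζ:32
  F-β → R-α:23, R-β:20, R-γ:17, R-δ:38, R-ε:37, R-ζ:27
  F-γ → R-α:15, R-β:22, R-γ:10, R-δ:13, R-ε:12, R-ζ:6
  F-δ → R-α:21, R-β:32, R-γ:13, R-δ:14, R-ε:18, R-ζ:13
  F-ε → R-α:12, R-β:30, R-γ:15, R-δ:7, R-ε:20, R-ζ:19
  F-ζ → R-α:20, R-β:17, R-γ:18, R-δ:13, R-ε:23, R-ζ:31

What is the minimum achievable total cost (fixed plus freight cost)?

Open {F-γ, F-ε}: assign each demand point to its cheapest open site.
  R-α→F-ε 12, R-β→F-γ 22, R-γ→F-γ 10, R-δ→F-ε 7, R-ε→F-γ 12, R-ζ→F-γ 6
  freight cost 69, fixed 11 → total 80.
Compare {F-γ, F-ε, F-ζ}: freight cost 64 + fixed 17 = 81.
Compare {F-β, F-γ, F-ε}: freight cost 67 + fixed 16 = 83.
Compare {F-α, F-γ, F-ε}: freight cost 69 + fixed 15 = 84.
All other subsets cost ≥ 81. Minimum total cost: 80.

80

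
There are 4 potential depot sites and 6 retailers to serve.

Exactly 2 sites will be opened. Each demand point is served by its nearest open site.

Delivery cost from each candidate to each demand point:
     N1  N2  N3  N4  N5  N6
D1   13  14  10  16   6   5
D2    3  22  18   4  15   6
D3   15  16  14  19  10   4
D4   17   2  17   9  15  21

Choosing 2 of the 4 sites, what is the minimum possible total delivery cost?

Open {D1, D2}.
  N1→D2 3, N2→D1 14, N3→D1 10, N4→D2 4, N5→D1 6, N6→D1 5  ⇒ total 42.
Compare {D1, D4}: total 45.
Compare {D2, D4}: total 47.
No size-2 selection does better; minimum is 42.

42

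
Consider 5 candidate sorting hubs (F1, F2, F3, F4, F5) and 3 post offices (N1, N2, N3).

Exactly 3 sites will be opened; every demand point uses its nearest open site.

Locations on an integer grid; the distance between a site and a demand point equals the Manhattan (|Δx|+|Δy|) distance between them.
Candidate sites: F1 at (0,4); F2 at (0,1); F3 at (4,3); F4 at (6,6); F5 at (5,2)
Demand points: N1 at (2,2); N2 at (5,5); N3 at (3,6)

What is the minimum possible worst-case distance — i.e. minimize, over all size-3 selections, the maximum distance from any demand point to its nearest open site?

3

Open {F1, F2, F4}.
  Farthest demand point is N1 at distance 3 (to F2); all others are ≤ 3.
With {F1, F3, F4} the worst case is 3.
With {F1, F4, F5} the worst case is 3.
No size-3 selection achieves below 3.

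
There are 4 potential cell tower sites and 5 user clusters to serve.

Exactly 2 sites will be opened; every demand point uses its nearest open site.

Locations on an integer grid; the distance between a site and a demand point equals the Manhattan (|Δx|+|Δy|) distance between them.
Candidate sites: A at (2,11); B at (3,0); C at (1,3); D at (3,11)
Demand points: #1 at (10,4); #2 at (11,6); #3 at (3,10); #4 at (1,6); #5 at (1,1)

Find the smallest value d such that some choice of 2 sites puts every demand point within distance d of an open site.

Open {A, C}.
  Farthest demand point is #2 at distance 13 (to C); all others are ≤ 13.
With {B, C} the worst case is 13.
With {B, D} the worst case is 13.
No size-2 selection achieves below 13.

13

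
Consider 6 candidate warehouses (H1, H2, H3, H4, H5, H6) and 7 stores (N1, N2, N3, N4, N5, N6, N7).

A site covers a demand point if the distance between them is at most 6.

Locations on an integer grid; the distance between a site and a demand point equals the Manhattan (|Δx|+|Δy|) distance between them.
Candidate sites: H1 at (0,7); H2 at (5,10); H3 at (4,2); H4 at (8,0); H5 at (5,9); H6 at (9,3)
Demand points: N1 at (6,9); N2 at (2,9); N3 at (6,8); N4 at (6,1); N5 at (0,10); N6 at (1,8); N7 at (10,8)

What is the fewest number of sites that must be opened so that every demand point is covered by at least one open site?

Coverage sets (demand points within 6 of each site):
  H1: {N2, N5, N6}
  H2: {N1, N2, N3, N5, N6}
  H3: {N4}
  H4: {N4}
  H5: {N1, N2, N3, N5, N6, N7}
  H6: {N4, N7}
No single site covers all 7 demand points.
But {H2, H6} covers everything, so the minimum is 2.

2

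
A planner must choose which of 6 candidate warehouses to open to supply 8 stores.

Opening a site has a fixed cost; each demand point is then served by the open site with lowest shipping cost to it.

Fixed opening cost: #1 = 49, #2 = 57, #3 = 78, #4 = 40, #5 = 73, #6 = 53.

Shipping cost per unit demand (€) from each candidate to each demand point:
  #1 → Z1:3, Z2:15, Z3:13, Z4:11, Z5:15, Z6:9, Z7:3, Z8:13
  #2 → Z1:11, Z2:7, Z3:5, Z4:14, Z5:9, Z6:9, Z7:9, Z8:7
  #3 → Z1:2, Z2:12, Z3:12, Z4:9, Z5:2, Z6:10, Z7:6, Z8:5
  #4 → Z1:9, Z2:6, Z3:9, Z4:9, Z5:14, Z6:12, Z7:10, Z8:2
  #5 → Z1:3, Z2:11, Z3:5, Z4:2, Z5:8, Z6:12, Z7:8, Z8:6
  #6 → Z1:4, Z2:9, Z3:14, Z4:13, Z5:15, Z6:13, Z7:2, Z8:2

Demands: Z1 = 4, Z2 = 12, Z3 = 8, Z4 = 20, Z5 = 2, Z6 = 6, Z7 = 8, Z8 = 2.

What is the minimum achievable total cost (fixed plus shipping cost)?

Open {#1, #4, #5}: assign each demand point to its cheapest open site.
  Z1→#1 4×3=12, Z2→#4 12×6=72, Z3→#5 8×5=40, Z4→#5 20×2=40, Z5→#5 2×8=16, Z6→#1 6×9=54, Z7→#1 8×3=24, Z8→#4 2×2=4
  shipping cost 262, fixed 162 → total 424.
Compare {#4, #5}: shipping cost 320 + fixed 113 = 433.
Compare {#5, #6}: shipping cost 308 + fixed 126 = 434.
Compare {#4, #5, #6}: shipping cost 272 + fixed 166 = 438.
All other subsets cost ≥ 433. Minimum total cost: 424.

424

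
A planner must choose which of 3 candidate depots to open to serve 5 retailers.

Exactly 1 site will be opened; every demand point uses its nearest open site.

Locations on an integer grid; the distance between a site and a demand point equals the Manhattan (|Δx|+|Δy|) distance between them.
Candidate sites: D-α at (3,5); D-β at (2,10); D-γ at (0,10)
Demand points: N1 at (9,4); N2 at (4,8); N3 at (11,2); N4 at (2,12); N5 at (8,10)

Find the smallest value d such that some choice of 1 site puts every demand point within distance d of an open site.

Open {D-α}.
  Farthest demand point is N3 at distance 11 (to D-α); all others are ≤ 11.
With {D-β} the worst case is 17.
With {D-γ} the worst case is 19.
No size-1 selection achieves below 11.

11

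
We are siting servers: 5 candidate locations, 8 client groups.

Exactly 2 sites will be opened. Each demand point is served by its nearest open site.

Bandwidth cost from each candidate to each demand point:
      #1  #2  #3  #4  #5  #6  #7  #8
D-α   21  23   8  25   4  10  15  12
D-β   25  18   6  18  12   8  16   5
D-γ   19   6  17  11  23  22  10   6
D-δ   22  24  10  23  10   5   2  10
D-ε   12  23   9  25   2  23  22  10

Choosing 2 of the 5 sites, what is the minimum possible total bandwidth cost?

Open {D-γ, D-δ}.
  #1→D-γ 19, #2→D-γ 6, #3→D-δ 10, #4→D-γ 11, #5→D-δ 10, #6→D-δ 5, #7→D-δ 2, #8→D-γ 6  ⇒ total 69.
Compare {D-α, D-γ}: total 74.
Compare {D-β, D-γ}: total 77.
No size-2 selection does better; minimum is 69.

69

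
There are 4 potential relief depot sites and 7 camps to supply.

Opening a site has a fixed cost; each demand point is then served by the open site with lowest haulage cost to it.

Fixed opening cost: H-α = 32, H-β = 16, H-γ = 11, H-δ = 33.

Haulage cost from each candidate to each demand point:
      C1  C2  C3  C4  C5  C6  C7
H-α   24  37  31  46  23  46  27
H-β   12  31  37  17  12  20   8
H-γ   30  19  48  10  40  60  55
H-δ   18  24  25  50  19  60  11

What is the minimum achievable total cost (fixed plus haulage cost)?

145

Open {H-β, H-γ}: assign each demand point to its cheapest open site.
  C1→H-β 12, C2→H-γ 19, C3→H-β 37, C4→H-γ 10, C5→H-β 12, C6→H-β 20, C7→H-β 8
  haulage cost 118, fixed 27 → total 145.
Compare {H-β}: haulage cost 137 + fixed 16 = 153.
Compare {H-β, H-γ, H-δ}: haulage cost 106 + fixed 60 = 166.
Compare {H-β, H-δ}: haulage cost 118 + fixed 49 = 167.
All other subsets cost ≥ 153. Minimum total cost: 145.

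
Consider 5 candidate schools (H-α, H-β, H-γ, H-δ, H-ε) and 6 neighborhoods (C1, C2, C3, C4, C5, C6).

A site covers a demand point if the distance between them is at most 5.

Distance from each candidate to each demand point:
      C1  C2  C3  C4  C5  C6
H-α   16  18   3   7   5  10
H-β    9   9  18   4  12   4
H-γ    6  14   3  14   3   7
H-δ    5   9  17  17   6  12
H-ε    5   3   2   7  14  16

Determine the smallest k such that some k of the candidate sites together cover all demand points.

3

Coverage sets (demand points within 5 of each site):
  H-α: {C3, C5}
  H-β: {C4, C6}
  H-γ: {C3, C5}
  H-δ: {C1}
  H-ε: {C1, C2, C3}
No 2 sites suffice: every size-2 union leaves at least one demand point uncovered.
But {H-α, H-β, H-ε} covers everything, so the minimum is 3.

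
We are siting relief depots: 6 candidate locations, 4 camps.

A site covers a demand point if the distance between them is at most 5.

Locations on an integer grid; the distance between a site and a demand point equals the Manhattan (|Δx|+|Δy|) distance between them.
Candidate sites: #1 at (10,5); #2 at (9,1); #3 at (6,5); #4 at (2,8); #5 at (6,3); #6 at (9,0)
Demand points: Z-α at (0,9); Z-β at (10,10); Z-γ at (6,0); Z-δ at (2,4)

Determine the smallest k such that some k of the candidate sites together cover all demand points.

3

Coverage sets (demand points within 5 of each site):
  #1: {Z-β}
  #2: {Z-γ}
  #3: {Z-γ, Z-δ}
  #4: {Z-α, Z-δ}
  #5: {Z-γ, Z-δ}
  #6: {Z-γ}
No 2 sites suffice: every size-2 union leaves at least one demand point uncovered.
But {#1, #2, #4} covers everything, so the minimum is 3.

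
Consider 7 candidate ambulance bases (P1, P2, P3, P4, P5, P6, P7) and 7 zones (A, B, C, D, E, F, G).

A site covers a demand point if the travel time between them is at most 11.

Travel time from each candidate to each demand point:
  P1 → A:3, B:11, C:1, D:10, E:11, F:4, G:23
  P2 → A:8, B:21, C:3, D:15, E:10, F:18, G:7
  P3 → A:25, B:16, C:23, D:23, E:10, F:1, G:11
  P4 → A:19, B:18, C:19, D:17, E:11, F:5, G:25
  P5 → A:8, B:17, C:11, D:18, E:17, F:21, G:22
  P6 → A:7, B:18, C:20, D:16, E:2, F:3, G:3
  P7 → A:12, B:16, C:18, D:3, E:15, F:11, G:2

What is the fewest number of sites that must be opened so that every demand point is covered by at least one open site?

Coverage sets (demand points within 11 of each site):
  P1: {A, B, C, D, E, F}
  P2: {A, C, E, G}
  P3: {E, F, G}
  P4: {E, F}
  P5: {A, C}
  P6: {A, E, F, G}
  P7: {D, F, G}
No single site covers all 7 demand points.
But {P1, P2} covers everything, so the minimum is 2.

2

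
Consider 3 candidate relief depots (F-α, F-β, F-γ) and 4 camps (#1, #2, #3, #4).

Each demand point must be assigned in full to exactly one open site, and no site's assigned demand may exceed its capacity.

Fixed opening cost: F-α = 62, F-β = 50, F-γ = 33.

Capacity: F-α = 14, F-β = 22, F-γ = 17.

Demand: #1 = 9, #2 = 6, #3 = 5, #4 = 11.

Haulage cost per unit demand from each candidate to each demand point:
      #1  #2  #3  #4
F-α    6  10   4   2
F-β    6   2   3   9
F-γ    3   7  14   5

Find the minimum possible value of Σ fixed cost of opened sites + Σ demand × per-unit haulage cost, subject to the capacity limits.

Open {F-α, F-β}; cheapest assignment that respects the capacities:
  F-α (cap 14, load 11): #4 — cost 11×2 = 22
  F-β (cap 22, load 20): #1, #2, #3 — cost 9×6 + 6×2 + 5×3 = 81
  Shipping 103, fixed 112 → total 215.
  Any other capacity-feasible assignment to {F-α, F-β} ships for at least 103.
Compare {F-β, F-γ}: its best feasible assignment gives total 219.
Compare {F-α, F-β, F-γ}: its best feasible assignment gives total 221.
Every other set of open sites that can feasibly serve all demand totals ≥ 219 even under its best assignment. Minimum: 215.

215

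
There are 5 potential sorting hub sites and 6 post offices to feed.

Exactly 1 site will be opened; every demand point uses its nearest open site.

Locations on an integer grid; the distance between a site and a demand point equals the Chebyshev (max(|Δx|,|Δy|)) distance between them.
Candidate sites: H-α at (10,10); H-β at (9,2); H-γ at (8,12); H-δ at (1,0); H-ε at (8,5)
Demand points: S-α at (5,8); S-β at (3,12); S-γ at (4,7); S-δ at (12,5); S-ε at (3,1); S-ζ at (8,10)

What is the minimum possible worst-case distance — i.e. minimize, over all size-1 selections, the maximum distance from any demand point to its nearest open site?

7

Open {H-ε}.
  Farthest demand point is S-β at distance 7 (to H-ε); all others are ≤ 7.
With {H-α} the worst case is 9.
With {H-β} the worst case is 10.
No size-1 selection achieves below 7.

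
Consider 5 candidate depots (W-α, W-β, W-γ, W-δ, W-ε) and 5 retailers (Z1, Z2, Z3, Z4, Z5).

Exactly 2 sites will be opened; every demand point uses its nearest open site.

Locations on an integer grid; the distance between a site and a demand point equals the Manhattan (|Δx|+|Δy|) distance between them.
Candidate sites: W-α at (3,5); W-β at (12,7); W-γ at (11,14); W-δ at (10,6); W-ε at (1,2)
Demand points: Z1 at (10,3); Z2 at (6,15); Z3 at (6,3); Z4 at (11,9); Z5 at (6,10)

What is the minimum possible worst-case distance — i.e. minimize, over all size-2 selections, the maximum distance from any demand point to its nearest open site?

8

Open {W-γ, W-δ}.
  Farthest demand point is Z5 at distance 8 (to W-δ); all others are ≤ 8.
With {W-α, W-γ} the worst case is 9.
With {W-β, W-γ} the worst case is 10.
No size-2 selection achieves below 8.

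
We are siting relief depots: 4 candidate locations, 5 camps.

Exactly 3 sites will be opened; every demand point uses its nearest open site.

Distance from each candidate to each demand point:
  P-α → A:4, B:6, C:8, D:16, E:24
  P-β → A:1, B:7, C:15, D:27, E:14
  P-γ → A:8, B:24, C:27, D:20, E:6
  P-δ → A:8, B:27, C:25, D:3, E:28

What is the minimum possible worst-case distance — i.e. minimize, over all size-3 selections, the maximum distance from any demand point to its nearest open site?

Open {P-α, P-γ, P-δ}.
  Farthest demand point is C at distance 8 (to P-α); all others are ≤ 8.
With {P-α, P-β, P-δ} the worst case is 14.
With {P-β, P-γ, P-δ} the worst case is 15.
No size-3 selection achieves below 8.

8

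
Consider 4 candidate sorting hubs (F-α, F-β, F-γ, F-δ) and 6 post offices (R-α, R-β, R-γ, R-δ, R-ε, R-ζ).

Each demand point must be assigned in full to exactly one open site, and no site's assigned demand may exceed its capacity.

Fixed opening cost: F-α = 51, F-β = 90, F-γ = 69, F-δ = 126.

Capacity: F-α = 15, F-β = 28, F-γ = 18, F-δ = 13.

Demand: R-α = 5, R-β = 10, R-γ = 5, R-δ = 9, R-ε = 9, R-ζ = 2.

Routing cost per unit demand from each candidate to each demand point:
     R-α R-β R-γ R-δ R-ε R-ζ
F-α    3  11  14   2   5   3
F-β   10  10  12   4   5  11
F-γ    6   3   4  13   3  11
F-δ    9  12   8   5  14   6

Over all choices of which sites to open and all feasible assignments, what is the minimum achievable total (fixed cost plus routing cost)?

360

Open {F-α, F-β, F-γ}; cheapest assignment that respects the capacities:
  F-α (cap 15, load 14): R-α, R-δ — cost 5×3 + 9×2 = 33
  F-β (cap 28, load 11): R-ε, R-ζ — cost 9×5 + 2×11 = 67
  F-γ (cap 18, load 15): R-β, R-γ — cost 10×3 + 5×4 = 50
  Shipping 150, fixed 210 → total 360.
  Any other capacity-feasible assignment to {F-α, F-β, F-γ} ships for at least 150.
Compare {F-β, F-γ}: its best feasible assignment gives total 362.
Compare {F-α, F-β}: its best feasible assignment gives total 401.
Every other set of open sites that can feasibly serve all demand totals ≥ 362 even under its best assignment. Minimum: 360.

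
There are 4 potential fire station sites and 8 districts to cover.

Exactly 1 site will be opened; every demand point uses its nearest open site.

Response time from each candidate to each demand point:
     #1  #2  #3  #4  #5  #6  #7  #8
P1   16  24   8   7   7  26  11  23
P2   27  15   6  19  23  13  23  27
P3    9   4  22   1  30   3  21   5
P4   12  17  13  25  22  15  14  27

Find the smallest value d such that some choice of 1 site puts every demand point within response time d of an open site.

26

Open {P1}.
  Farthest demand point is #6 at response time 26 (to P1); all others are ≤ 26.
With {P2} the worst case is 27.
With {P4} the worst case is 27.
No size-1 selection achieves below 26.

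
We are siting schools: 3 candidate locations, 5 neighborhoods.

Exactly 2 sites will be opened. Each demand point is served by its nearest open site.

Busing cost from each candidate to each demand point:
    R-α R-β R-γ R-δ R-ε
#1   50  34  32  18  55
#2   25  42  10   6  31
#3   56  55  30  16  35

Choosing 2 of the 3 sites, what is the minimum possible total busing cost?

Open {#1, #2}.
  R-α→#2 25, R-β→#1 34, R-γ→#2 10, R-δ→#2 6, R-ε→#2 31  ⇒ total 106.
Compare {#2, #3}: total 114.
Compare {#1, #3}: total 165.

106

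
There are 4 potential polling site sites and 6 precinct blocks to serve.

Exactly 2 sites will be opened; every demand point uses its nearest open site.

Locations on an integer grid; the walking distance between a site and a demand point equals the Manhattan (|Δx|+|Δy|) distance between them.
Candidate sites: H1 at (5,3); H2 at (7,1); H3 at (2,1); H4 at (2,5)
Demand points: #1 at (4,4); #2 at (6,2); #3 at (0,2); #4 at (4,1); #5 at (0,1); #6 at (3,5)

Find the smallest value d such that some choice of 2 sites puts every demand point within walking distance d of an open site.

4

Open {H1, H3}.
  Farthest demand point is #6 at walking distance 4 (to H1); all others are ≤ 4.
With {H2, H3} the worst case is 5.
With {H3, H4} the worst case is 5.
No size-2 selection achieves below 4.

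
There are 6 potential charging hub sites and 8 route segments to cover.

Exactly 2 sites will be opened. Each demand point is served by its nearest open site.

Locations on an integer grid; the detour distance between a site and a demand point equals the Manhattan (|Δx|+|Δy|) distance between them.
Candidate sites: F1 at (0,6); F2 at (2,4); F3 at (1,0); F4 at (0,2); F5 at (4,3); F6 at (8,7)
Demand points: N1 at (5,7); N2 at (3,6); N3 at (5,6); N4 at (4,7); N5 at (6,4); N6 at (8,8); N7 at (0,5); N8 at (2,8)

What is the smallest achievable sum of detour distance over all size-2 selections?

25

Open {F1, F6}.
  N1→F6 3, N2→F1 3, N3→F6 4, N4→F6 4, N5→F6 5, N6→F6 1, N7→F1 1, N8→F1 4  ⇒ total 25.
Compare {F2, F6}: total 26.
Compare {F5, F6}: total 32.
No size-2 selection does better; minimum is 25.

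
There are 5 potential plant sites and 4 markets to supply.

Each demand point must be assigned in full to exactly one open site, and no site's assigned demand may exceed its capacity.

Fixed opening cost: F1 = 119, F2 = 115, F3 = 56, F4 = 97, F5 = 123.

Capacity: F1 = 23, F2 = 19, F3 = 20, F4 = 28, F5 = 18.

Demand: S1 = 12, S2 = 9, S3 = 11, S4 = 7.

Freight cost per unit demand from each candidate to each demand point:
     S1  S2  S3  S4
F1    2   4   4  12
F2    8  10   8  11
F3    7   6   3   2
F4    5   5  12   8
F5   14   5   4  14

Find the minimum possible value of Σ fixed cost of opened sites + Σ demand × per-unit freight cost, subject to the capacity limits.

Open {F1, F3}; cheapest assignment that respects the capacities:
  F1 (cap 23, load 21): S1, S2 — cost 12×2 + 9×4 = 60
  F3 (cap 20, load 18): S3, S4 — cost 11×3 + 7×2 = 47
  Shipping 107, fixed 175 → total 282.
  Any other capacity-feasible assignment to {F1, F3} ships for at least 107.
Compare {F3, F4}: its best feasible assignment gives total 305.
Compare {F1, F3, F4}: its best feasible assignment gives total 379.
Every other set of open sites that can feasibly serve all demand totals ≥ 305 even under its best assignment. Minimum: 282.

282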